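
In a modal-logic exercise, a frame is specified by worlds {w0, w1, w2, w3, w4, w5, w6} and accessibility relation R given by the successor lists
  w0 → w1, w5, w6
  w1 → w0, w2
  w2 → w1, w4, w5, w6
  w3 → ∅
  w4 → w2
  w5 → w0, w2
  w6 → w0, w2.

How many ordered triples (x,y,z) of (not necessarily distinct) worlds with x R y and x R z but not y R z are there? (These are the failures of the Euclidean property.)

38

Enumerating: (w0,w1,w1), (w0,w1,w5), (w0,w1,w6), (w0,w5,w1), (w0,w5,w5), (w0,w5,w6), (w0,w6,w1), (w0,w6,w5), (w0,w6,w6), (w1,w0,w0), (w1,w0,w2), (w1,w2,w0), … and 26 more.
Total: 38.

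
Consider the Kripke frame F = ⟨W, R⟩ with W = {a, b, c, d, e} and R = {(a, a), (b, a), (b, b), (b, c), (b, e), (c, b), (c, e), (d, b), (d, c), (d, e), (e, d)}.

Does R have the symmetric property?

Symmetric: no — b R a but not a R b.

No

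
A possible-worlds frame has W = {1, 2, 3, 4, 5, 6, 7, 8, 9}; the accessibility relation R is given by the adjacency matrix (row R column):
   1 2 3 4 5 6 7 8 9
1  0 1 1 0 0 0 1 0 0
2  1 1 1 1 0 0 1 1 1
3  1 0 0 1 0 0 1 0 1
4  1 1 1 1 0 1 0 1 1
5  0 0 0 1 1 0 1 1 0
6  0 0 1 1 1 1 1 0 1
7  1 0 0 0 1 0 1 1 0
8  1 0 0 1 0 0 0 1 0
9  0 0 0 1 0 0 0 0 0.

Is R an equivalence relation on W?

No

Reflexive: no — 1 is not related to itself.
Symmetric: no — 2 R 3 but not 3 R 2.
Transitive: no — 1 R 2 and 2 R 4, but not 1 R 4.
So R is not an equivalence relation.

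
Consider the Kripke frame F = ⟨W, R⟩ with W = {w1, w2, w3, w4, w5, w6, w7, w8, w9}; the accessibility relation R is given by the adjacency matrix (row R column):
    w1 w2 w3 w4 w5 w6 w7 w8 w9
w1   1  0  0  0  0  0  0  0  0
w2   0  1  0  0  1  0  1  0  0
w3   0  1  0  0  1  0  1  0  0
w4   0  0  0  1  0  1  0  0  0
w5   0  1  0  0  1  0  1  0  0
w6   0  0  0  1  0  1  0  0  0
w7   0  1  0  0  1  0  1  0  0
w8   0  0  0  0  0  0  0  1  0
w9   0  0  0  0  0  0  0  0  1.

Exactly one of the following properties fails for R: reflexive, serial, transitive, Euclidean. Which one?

reflexive

Reflexive: no — w3 is not related to itself.
Serial: yes — every world has a successor (e.g. w1 R w1).
Transitive: yes — every two-step R-path is closed by a direct edge.
Euclidean: yes — any two successors of a common world are R-related.
Only reflexive fails.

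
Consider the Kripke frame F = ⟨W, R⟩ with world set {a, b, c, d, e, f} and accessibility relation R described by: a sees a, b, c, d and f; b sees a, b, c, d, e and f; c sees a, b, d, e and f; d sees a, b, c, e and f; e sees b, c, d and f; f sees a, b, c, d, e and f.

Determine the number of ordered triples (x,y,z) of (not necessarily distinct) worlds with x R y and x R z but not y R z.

Enumerating: (a,c,c), (a,d,d), (b,a,e), (b,c,c), (b,d,d), (b,e,a), (b,e,e), (c,a,e), (c,d,d), (c,e,a), (c,e,e), (d,a,e), … and 10 more.
Total: 22.

22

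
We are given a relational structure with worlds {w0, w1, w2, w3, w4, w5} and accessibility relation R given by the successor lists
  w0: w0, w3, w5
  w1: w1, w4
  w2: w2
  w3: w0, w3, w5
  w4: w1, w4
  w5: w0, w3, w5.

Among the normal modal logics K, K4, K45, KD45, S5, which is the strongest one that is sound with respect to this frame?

S5

Transitive (axiom 4): yes — every two-step R-path is closed by a direct edge.
Euclidean (axiom 5): yes — any two successors of a common world are R-related.
Serial (axiom D): yes — every world has a successor (e.g. w0 R w0).
Reflexive (axiom T): yes — every world is R-related to itself.
So F validates K, K4, K45, KD45, S5. The strongest is S5.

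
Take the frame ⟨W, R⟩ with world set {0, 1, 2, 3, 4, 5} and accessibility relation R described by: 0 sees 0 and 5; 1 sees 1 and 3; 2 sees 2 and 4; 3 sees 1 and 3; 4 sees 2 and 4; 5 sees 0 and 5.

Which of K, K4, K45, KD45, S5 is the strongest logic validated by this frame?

Transitive (axiom 4): yes — every two-step R-path is closed by a direct edge.
Euclidean (axiom 5): yes — any two successors of a common world are R-related.
Serial (axiom D): yes — every world has a successor (e.g. 0 R 0).
Reflexive (axiom T): yes — every world is R-related to itself.
So F validates K, K4, K45, KD45, S5. The strongest is S5.

S5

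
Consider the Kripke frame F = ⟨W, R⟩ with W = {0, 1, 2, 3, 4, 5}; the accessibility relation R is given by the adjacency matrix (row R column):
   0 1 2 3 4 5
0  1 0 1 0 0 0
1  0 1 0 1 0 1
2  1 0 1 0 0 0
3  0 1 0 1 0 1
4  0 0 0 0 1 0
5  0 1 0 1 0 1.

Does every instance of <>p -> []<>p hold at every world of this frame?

Yes

Axiom 5 corresponds to the accessibility relation being Euclidean.
Euclidean: yes — any two successors of a common world are R-related.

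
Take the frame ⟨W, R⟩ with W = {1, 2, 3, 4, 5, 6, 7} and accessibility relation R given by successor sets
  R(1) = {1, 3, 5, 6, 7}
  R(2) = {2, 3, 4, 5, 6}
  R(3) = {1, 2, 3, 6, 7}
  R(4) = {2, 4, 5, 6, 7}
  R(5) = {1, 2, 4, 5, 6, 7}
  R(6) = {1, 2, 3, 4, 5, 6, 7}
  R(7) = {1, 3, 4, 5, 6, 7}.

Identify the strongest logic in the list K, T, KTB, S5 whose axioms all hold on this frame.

KTB

Reflexive (axiom T): yes — every world is R-related to itself.
Symmetric (axiom B): yes — every pair in R has its reverse in R.
Euclidean (axiom 5): no — 1 R 3 and 1 R 5, but not 3 R 5.
So F validates K, T, KTB; S5 would additionally require R to be Euclidean. The strongest is KTB.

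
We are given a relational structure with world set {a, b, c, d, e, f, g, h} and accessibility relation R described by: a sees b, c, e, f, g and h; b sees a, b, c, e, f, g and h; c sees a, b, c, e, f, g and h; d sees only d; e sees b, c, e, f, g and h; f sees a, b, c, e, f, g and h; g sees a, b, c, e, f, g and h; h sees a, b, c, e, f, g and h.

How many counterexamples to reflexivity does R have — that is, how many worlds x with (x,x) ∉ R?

Enumerating: a.

1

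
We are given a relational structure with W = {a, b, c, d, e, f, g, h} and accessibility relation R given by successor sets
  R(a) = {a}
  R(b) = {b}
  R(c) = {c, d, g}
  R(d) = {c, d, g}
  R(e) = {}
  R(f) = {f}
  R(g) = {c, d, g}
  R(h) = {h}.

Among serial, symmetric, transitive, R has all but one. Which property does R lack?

serial

Serial: no — e has no R-successor.
Symmetric: yes — every pair in R has its reverse in R.
Transitive: yes — every two-step R-path is closed by a direct edge.
Only serial fails.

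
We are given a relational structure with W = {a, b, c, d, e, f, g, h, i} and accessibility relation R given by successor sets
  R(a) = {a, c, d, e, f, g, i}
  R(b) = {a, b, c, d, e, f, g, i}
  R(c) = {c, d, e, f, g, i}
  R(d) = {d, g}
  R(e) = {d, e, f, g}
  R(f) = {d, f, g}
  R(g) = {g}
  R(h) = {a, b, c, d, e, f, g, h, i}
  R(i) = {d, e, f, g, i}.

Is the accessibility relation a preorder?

Reflexive: yes — every world is R-related to itself.
Transitive: yes — every two-step R-path is closed by a direct edge.
So R is a preorder.

Yes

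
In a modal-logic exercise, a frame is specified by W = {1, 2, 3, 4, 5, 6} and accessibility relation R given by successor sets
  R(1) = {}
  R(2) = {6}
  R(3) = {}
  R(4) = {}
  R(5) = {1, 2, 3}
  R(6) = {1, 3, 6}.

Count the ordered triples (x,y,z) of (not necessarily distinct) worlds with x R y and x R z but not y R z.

15

Enumerating: (5,1,1), (5,1,2), (5,1,3), (5,2,1), (5,2,2), (5,2,3), (5,3,1), (5,3,2), (5,3,3), (6,1,1), (6,1,3), (6,1,6), (6,3,1), (6,3,3), (6,3,6).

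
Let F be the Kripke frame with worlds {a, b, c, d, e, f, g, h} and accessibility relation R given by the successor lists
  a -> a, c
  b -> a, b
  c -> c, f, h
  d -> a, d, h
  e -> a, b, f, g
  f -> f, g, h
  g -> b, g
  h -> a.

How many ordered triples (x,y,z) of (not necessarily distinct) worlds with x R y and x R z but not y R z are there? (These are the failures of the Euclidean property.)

25

Enumerating: (a,c,a), (b,a,b), (c,f,c), (c,h,c), (c,h,f), (c,h,h), (d,a,d), (d,a,h), (d,h,d), (d,h,h), (e,a,b), (e,a,f), … and 13 more.
Total: 25.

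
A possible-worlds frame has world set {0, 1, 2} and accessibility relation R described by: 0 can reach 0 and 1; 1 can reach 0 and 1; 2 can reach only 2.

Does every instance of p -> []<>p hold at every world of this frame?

Yes

Axiom B corresponds to the accessibility relation being symmetric.
Symmetric: yes — every pair in R has its reverse in R.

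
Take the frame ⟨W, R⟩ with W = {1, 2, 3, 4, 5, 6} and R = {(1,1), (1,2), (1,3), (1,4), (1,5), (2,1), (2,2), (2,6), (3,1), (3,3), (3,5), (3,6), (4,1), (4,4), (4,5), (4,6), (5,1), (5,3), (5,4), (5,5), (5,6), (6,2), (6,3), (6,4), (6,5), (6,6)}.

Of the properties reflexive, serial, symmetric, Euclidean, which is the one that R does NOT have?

Euclidean

Reflexive: yes — every world is R-related to itself.
Serial: yes — every world has a successor (e.g. 1 R 1).
Symmetric: yes — every pair in R has its reverse in R.
Euclidean: no — 1 R 2 and 1 R 3, but not 2 R 3.
Only Euclidean fails.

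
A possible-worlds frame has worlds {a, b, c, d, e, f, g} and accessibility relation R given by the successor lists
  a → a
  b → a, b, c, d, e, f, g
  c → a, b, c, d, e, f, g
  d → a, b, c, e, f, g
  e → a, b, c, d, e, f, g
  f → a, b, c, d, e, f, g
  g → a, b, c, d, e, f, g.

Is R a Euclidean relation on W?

No

Euclidean: no — b R a and b R c, but not a R c.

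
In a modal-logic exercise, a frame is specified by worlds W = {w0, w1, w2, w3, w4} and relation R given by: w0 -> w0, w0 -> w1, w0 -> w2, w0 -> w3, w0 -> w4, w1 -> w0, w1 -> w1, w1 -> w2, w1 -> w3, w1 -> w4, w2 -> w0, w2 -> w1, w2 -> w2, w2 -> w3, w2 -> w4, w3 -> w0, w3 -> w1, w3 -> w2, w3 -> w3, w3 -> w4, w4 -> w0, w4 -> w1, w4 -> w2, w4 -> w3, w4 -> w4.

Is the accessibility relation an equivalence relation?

Yes

Reflexive: yes — every world is R-related to itself.
Symmetric: yes — every pair in R has its reverse in R.
Transitive: yes — every two-step R-path is closed by a direct edge.
So R is an equivalence relation.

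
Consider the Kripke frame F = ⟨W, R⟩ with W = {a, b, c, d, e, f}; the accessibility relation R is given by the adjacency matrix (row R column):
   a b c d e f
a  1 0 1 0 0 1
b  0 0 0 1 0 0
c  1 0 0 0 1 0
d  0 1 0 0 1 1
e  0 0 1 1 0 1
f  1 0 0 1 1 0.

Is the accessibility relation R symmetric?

Symmetric: yes — every pair in R has its reverse in R.

Yes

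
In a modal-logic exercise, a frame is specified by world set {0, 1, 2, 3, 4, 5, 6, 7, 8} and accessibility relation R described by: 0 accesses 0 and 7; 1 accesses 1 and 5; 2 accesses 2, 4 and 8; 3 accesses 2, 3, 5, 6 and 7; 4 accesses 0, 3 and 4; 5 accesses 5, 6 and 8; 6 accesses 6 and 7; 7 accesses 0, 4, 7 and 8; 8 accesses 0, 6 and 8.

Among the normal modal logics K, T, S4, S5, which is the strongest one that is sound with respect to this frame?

Reflexive (axiom T): yes — every world is R-related to itself.
Transitive (axiom 4): no — 0 R 7 and 7 R 4, but not 0 R 4.
Euclidean (axiom 5): no — 2 R 4 and 2 R 8, but not 4 R 8.
So F validates K, T; S4 would additionally require R to be transitive. The strongest is T.

T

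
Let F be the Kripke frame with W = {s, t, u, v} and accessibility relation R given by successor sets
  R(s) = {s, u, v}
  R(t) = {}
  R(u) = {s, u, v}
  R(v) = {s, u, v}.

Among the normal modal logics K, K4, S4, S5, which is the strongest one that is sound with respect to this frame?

Transitive (axiom 4): yes — every two-step R-path is closed by a direct edge.
Reflexive (axiom T): no — t is not related to itself.
Euclidean (axiom 5): yes — any two successors of a common world are R-related.
So F validates K, K4; S4 would additionally require R to be reflexive. The strongest is K4.

K4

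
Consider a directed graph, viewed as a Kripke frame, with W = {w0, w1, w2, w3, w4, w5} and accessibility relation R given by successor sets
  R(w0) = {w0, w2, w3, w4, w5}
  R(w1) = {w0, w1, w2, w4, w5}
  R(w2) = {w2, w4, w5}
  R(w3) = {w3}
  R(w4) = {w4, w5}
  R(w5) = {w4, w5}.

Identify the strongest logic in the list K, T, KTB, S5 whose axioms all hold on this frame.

Reflexive (axiom T): yes — every world is R-related to itself.
Symmetric (axiom B): no — w0 R w2 but not w2 R w0.
Euclidean (axiom 5): no — w0 R w2 and w0 R w3, but not w2 R w3.
So F validates K, T; KTB would additionally require R to be symmetric. The strongest is T.

T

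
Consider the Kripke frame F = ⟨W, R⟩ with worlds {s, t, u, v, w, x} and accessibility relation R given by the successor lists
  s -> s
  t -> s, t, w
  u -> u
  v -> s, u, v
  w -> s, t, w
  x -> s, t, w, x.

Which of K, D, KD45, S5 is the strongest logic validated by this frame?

D

Serial (axiom D): yes — every world has a successor (e.g. s R s).
Transitive (axiom 4): yes — every two-step R-path is closed by a direct edge.
Euclidean (axiom 5): no — t R s and t R w, but not s R w.
Reflexive (axiom T): yes — every world is R-related to itself.
So F validates K, D; KD45 would additionally require R to be Euclidean. The strongest is D.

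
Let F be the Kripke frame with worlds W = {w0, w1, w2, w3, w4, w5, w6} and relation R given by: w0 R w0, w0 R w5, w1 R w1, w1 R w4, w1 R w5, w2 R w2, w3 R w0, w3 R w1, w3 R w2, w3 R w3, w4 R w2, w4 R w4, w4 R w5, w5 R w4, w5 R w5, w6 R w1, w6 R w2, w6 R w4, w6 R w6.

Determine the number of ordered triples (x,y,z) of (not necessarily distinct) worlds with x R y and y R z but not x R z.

Enumerating: (w0,w5,w4), (w1,w4,w2), (w3,w0,w5), (w3,w1,w4), (w3,w1,w5), (w5,w4,w2), (w6,w1,w5), (w6,w4,w5).

8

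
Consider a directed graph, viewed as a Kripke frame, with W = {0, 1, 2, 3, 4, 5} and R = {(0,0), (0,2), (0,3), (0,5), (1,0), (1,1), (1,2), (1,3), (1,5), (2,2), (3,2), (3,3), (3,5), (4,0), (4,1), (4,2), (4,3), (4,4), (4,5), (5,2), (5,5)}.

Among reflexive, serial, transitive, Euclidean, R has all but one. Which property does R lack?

Reflexive: yes — every world is R-related to itself.
Serial: yes — every world has a successor (e.g. 0 R 0).
Transitive: yes — every two-step R-path is closed by a direct edge.
Euclidean: no — 0 R 2 and 0 R 3, but not 2 R 3.
Only Euclidean fails.

Euclidean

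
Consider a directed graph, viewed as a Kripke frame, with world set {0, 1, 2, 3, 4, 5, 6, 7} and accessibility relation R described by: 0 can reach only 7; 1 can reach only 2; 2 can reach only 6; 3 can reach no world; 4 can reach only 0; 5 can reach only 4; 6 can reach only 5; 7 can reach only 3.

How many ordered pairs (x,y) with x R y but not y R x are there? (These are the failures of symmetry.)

7

Enumerating: (0,7), (1,2), (2,6), (4,0), (5,4), (6,5), (7,3).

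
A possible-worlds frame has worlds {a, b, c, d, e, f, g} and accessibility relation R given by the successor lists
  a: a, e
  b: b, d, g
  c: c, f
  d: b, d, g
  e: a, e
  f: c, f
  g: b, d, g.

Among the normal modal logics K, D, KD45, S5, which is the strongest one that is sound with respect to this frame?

S5

Serial (axiom D): yes — every world has a successor (e.g. a R a).
Transitive (axiom 4): yes — every two-step R-path is closed by a direct edge.
Euclidean (axiom 5): yes — any two successors of a common world are R-related.
Reflexive (axiom T): yes — every world is R-related to itself.
So F validates K, D, KD45, S5. The strongest is S5.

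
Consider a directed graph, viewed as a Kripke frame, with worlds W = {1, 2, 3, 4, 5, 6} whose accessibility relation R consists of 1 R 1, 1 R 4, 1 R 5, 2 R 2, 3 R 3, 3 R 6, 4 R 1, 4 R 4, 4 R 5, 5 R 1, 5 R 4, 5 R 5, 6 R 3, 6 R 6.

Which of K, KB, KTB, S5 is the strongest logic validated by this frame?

S5

Symmetric (axiom B): yes — every pair in R has its reverse in R.
Reflexive (axiom T): yes — every world is R-related to itself.
Euclidean (axiom 5): yes — any two successors of a common world are R-related.
So F validates K, KB, KTB, S5. The strongest is S5.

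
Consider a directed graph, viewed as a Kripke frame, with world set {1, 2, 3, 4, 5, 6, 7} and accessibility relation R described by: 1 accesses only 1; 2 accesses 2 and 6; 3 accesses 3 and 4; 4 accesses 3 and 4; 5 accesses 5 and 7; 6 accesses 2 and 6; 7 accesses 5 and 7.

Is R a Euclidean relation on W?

Yes

Euclidean: yes — any two successors of a common world are R-related.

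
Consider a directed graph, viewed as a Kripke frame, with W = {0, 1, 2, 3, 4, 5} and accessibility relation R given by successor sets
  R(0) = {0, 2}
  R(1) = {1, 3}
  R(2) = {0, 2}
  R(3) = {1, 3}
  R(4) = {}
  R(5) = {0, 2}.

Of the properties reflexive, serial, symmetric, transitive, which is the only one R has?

transitive

Reflexive: no — 4 is not related to itself.
Serial: no — 4 has no R-successor.
Symmetric: no — 5 R 0 but not 0 R 5.
Transitive: yes — every two-step R-path is closed by a direct edge.
Only transitive holds.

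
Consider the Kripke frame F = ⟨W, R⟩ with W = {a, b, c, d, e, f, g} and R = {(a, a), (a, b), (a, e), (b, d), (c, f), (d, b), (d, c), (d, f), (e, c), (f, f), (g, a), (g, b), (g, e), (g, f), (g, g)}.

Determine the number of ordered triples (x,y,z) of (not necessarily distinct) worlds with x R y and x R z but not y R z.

31

Enumerating: (a,b,a), (a,b,b), (a,b,e), (a,e,a), (a,e,b), (a,e,e), (b,d,d), (d,b,b), (d,b,c), (d,b,f), (d,c,b), (d,c,c), … and 19 more.
Total: 31.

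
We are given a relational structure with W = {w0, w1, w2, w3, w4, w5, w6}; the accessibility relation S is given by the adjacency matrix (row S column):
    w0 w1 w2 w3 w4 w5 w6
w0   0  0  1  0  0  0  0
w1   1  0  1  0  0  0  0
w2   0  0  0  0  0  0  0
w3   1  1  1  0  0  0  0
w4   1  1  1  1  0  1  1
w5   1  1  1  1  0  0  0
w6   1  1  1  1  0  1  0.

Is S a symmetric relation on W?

Symmetric: no — w0 S w2 but not w2 S w0.

No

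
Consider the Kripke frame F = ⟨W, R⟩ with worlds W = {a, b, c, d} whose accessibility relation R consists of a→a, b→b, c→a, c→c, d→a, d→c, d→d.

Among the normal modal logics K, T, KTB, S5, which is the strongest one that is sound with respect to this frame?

T

Reflexive (axiom T): yes — every world is R-related to itself.
Symmetric (axiom B): no — c R a but not a R c.
Euclidean (axiom 5): no — d R a and d R c, but not a R c.
So F validates K, T; KTB would additionally require R to be symmetric. The strongest is T.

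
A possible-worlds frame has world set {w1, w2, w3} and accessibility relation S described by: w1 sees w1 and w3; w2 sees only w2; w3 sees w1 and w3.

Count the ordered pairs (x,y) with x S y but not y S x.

0

S is symmetric; there are no such tuples.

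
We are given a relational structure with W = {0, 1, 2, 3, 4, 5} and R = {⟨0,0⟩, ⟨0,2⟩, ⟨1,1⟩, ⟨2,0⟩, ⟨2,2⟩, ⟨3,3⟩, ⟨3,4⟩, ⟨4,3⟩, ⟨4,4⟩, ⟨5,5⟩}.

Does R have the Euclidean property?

Yes

Euclidean: yes — any two successors of a common world are R-related.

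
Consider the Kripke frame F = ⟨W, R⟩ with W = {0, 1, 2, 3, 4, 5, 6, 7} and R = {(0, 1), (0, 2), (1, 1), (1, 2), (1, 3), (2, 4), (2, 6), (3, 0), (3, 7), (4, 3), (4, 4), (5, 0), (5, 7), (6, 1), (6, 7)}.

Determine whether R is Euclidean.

Euclidean: no — 0 R 2 and 0 R 1, but not 2 R 1.

No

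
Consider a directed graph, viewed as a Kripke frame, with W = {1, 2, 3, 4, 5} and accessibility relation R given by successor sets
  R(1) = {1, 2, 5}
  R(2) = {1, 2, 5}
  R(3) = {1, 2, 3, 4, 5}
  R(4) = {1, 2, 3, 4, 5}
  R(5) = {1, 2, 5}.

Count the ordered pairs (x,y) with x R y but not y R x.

Enumerating: (3,1), (3,2), (3,5), (4,1), (4,2), (4,5).

6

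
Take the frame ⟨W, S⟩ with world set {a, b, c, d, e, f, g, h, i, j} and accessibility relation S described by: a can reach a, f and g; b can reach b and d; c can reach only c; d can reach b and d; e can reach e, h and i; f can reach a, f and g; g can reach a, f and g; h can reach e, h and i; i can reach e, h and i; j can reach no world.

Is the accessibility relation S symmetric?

Symmetric: yes — every pair in S has its reverse in S.

Yes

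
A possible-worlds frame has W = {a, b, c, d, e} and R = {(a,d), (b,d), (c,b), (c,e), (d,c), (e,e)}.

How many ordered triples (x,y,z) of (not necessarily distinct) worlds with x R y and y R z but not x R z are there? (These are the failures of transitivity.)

5

Enumerating: (a,d,c), (b,d,c), (c,b,d), (d,c,b), (d,c,e).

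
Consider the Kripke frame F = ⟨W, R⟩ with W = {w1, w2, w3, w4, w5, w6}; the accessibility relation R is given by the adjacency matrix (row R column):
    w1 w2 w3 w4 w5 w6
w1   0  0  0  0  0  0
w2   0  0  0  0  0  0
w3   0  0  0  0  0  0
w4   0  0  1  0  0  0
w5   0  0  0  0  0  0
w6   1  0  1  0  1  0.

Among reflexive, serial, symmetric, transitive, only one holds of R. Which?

Reflexive: no — w1 is not related to itself.
Serial: no — w1 has no R-successor.
Symmetric: no — w4 R w3 but not w3 R w4.
Transitive: yes — every two-step R-path is closed by a direct edge.
Only transitive holds.

transitive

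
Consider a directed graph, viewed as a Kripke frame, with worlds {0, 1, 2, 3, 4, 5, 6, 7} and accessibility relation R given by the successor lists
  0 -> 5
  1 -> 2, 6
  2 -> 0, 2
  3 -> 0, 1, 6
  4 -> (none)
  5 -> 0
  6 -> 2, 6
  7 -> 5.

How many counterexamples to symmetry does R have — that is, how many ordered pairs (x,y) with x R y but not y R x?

Enumerating: (1,2), (1,6), (2,0), (3,0), (3,1), (3,6), (6,2), (7,5).

8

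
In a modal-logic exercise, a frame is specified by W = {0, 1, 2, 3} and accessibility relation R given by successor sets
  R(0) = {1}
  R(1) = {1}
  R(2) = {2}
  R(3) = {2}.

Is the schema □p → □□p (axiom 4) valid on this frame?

The schema 4 characterises exactly the transitive frames.
Transitive: yes — every two-step R-path is closed by a direct edge.

Yes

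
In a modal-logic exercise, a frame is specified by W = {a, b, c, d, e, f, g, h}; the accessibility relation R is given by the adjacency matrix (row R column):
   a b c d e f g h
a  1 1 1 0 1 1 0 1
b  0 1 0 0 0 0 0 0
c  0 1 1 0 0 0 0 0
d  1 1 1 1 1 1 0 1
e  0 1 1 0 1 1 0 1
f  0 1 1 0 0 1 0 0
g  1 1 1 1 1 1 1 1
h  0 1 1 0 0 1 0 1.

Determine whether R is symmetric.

No

Symmetric: no — a R b but not b R a.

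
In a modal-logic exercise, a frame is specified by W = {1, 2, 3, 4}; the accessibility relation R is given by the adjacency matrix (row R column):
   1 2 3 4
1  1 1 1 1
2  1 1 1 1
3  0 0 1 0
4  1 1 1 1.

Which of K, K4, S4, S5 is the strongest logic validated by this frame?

Transitive (axiom 4): yes — every two-step R-path is closed by a direct edge.
Reflexive (axiom T): yes — every world is R-related to itself.
Euclidean (axiom 5): no — 1 R 3 and 1 R 2, but not 3 R 2.
So F validates K, K4, S4; S5 would additionally require R to be Euclidean. The strongest is S4.

S4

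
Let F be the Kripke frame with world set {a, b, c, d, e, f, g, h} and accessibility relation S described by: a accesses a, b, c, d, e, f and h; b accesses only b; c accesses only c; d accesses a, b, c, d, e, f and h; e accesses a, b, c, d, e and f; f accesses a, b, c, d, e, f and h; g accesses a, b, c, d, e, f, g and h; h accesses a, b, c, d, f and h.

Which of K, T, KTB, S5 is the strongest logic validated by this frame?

Reflexive (axiom T): yes — every world is S-related to itself.
Symmetric (axiom B): no — a S b but not b S a.
Euclidean (axiom 5): no — a S b and a S c, but not b S c.
So F validates K, T; KTB would additionally require S to be symmetric. The strongest is T.

T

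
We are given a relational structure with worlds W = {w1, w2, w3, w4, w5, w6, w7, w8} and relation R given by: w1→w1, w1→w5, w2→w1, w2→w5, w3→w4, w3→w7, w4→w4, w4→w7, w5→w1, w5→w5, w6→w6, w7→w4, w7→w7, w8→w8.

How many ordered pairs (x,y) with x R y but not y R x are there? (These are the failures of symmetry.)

4

Enumerating: (w2,w1), (w2,w5), (w3,w4), (w3,w7).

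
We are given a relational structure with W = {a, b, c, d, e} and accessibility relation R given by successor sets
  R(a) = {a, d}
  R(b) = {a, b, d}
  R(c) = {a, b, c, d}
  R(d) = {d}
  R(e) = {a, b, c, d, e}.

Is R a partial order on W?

Reflexive: yes — every world is R-related to itself.
Transitive: yes — every two-step R-path is closed by a direct edge.
Antisymmetric: yes — no distinct pair is related both ways.
So R is a partial order.

Yes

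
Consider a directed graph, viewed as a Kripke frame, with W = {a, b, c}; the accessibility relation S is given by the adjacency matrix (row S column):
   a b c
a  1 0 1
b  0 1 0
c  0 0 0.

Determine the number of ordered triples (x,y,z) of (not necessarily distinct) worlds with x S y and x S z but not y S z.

2

Enumerating: (a,c,a), (a,c,c).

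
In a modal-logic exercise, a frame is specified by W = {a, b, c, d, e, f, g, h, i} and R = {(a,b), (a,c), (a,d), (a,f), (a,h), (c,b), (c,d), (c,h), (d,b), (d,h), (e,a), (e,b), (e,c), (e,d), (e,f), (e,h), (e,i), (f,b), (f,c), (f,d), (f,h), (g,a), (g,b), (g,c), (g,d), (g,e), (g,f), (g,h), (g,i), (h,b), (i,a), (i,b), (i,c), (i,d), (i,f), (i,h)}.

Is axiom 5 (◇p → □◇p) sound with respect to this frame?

No

The schema 5 characterises exactly the Euclidean frames.
Euclidean: no — a R b and a R c, but not b R c.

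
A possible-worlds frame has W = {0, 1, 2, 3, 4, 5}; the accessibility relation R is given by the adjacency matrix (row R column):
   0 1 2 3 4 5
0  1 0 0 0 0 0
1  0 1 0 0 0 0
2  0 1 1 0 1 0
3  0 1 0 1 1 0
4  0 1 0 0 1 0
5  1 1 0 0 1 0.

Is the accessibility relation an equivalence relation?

No

Reflexive: no — 5 is not related to itself.
Symmetric: no — 2 R 1 but not 1 R 2.
Transitive: yes — every two-step R-path is closed by a direct edge.
So R is not an equivalence relation.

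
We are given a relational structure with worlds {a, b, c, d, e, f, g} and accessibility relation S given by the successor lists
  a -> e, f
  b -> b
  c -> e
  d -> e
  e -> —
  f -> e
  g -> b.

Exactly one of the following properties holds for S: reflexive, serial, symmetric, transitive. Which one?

Reflexive: no — a is not related to itself.
Serial: no — e has no S-successor.
Symmetric: no — a S e but not e S a.
Transitive: yes — every two-step S-path is closed by a direct edge.
Only transitive holds.

transitive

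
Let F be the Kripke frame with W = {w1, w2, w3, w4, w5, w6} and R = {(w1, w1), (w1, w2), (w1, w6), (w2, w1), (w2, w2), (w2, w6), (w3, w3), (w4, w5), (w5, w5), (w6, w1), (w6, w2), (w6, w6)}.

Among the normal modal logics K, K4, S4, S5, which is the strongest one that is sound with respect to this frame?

K4

Transitive (axiom 4): yes — every two-step R-path is closed by a direct edge.
Reflexive (axiom T): no — w4 is not related to itself.
Euclidean (axiom 5): yes — any two successors of a common world are R-related.
So F validates K, K4; S4 would additionally require R to be reflexive. The strongest is K4.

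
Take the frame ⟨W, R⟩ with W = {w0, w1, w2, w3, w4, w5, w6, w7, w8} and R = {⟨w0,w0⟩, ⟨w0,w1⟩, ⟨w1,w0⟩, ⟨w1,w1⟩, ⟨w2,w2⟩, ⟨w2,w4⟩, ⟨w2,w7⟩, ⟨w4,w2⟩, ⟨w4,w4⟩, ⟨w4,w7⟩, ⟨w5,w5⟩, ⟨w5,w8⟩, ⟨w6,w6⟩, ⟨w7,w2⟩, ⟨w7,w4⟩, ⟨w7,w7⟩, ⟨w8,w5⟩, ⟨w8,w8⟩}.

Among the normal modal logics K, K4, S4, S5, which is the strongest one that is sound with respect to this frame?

Transitive (axiom 4): yes — every two-step R-path is closed by a direct edge.
Reflexive (axiom T): no — w3 is not related to itself.
Euclidean (axiom 5): yes — any two successors of a common world are R-related.
So F validates K, K4; S4 would additionally require R to be reflexive. The strongest is K4.

K4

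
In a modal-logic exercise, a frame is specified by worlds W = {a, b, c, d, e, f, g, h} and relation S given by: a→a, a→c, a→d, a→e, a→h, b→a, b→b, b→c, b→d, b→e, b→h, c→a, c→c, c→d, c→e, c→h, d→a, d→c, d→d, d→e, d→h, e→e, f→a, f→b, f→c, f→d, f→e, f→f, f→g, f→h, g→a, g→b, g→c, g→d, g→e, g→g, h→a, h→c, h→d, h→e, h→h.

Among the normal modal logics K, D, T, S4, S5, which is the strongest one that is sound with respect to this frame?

T

Serial (axiom D): yes — every world has a successor (e.g. a S a).
Reflexive (axiom T): yes — every world is S-related to itself.
Transitive (axiom 4): no — g S a and a S h, but not g S h.
Euclidean (axiom 5): no — a S e and a S c, but not e S c.
So F validates K, D, T; S4 would additionally require S to be transitive. The strongest is T.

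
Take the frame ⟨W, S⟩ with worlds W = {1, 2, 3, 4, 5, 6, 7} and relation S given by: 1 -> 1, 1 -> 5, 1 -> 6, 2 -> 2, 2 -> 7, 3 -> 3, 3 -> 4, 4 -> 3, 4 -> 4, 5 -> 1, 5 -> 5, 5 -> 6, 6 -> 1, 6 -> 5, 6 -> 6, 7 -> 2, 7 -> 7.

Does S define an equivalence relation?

Reflexive: yes — every world is S-related to itself.
Symmetric: yes — every pair in S has its reverse in S.
Transitive: yes — every two-step S-path is closed by a direct edge.
So S is an equivalence relation.

Yes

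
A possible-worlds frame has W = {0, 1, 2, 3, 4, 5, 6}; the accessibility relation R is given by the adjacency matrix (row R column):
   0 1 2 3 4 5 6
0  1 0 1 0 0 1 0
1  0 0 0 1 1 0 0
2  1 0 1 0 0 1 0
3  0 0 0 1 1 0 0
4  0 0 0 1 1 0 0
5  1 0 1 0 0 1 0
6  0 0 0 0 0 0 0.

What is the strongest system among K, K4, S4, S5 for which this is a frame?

Transitive (axiom 4): yes — every two-step R-path is closed by a direct edge.
Reflexive (axiom T): no — 1 is not related to itself.
Euclidean (axiom 5): yes — any two successors of a common world are R-related.
So F validates K, K4; S4 would additionally require R to be reflexive. The strongest is K4.

K4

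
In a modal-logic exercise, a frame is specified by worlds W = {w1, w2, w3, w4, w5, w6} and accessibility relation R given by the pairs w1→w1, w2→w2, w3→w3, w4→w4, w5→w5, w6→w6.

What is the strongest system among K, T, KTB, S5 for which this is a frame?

Reflexive (axiom T): yes — every world is R-related to itself.
Symmetric (axiom B): yes — every pair in R has its reverse in R.
Euclidean (axiom 5): yes — any two successors of a common world are R-related.
So F validates K, T, KTB, S5. The strongest is S5.

S5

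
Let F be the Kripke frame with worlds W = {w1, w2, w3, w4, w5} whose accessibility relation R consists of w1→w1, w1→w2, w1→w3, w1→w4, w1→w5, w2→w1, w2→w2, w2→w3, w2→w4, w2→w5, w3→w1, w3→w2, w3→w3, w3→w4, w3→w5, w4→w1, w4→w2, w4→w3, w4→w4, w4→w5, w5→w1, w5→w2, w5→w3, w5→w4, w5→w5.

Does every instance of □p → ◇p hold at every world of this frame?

Yes

Axiom D corresponds to the accessibility relation being serial.
Serial: yes — every world has a successor (e.g. w1 R w1).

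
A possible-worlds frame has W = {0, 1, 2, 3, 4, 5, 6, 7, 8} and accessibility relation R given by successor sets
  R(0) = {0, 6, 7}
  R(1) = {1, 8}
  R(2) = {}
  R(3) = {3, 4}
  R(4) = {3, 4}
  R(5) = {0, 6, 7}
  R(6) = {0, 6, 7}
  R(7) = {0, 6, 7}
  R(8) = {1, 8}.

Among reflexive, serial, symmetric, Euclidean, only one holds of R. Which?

Reflexive: no — 2 is not related to itself.
Serial: no — 2 has no R-successor.
Symmetric: no — 5 R 0 but not 0 R 5.
Euclidean: yes — any two successors of a common world are R-related.
Only Euclidean holds.

Euclidean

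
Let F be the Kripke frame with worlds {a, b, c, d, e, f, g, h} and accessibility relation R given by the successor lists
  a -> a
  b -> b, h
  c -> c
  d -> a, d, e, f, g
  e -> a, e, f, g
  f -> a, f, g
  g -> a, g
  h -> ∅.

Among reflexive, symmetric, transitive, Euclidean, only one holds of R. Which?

Reflexive: no — h is not related to itself.
Symmetric: no — b R h but not h R b.
Transitive: yes — every two-step R-path is closed by a direct edge.
Euclidean: no — d R a and d R e, but not a R e.
Only transitive holds.

transitive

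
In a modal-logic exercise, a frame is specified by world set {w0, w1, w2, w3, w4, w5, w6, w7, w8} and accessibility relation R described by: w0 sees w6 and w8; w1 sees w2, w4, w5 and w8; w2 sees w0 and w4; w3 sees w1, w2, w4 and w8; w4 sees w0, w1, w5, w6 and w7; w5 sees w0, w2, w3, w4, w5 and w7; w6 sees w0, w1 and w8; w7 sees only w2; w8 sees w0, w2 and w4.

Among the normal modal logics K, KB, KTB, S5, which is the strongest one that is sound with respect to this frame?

Symmetric (axiom B): no — w1 R w2 but not w2 R w1.
Reflexive (axiom T): no — w0 is not related to itself.
Euclidean (axiom 5): no — w0 R w8 and w0 R w6, but not w8 R w6.
So F validates K; KB would additionally require R to be symmetric. The strongest is K.

K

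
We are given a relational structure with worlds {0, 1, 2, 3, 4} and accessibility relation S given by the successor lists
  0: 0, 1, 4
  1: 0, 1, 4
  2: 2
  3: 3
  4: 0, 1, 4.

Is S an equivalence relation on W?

Reflexive: yes — every world is S-related to itself.
Symmetric: yes — every pair in S has its reverse in S.
Transitive: yes — every two-step S-path is closed by a direct edge.
So S is an equivalence relation.

Yes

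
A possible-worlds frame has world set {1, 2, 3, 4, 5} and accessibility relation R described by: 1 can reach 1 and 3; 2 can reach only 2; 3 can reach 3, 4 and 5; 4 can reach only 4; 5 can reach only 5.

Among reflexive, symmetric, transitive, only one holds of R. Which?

reflexive

Reflexive: yes — every world is R-related to itself.
Symmetric: no — 1 R 3 but not 3 R 1.
Transitive: no — 1 R 3 and 3 R 4, but not 1 R 4.
Only reflexive holds.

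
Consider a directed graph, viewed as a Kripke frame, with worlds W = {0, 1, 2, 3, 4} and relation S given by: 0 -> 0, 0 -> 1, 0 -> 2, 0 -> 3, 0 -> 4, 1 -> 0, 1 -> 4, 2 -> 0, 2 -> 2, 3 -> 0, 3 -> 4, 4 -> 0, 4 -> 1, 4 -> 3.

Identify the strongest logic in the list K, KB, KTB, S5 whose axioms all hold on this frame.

Symmetric (axiom B): yes — every pair in S has its reverse in S.
Reflexive (axiom T): no — 1 is not related to itself.
Euclidean (axiom 5): no — 0 S 1 and 0 S 2, but not 1 S 2.
So F validates K, KB; KTB would additionally require S to be reflexive. The strongest is KB.

KB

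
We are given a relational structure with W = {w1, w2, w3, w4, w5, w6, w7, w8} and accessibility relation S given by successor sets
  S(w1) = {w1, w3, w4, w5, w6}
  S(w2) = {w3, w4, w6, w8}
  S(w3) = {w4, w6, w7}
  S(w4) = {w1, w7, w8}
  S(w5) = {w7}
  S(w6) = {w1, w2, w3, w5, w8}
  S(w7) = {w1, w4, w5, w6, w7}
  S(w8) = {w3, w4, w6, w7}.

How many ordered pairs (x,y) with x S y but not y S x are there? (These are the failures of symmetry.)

12

Enumerating: (w1,w3), (w1,w5), (w2,w3), (w2,w4), (w2,w8), (w3,w4), (w3,w7), (w6,w5), (w7,w1), (w7,w6), (w8,w3), (w8,w7).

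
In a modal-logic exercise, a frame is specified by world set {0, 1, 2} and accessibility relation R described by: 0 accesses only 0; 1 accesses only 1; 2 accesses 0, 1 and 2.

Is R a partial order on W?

Reflexive: yes — every world is R-related to itself.
Transitive: yes — every two-step R-path is closed by a direct edge.
Antisymmetric: yes — no distinct pair is related both ways.
So R is a partial order.

Yes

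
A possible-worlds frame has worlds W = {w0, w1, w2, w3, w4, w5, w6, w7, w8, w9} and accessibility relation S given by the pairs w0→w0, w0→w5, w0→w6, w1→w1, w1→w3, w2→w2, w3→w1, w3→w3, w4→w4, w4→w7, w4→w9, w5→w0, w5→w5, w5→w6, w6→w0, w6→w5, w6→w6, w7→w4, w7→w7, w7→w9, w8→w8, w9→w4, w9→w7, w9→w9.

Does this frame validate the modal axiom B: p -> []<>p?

Axiom B corresponds to the accessibility relation being symmetric.
Symmetric: yes — every pair in S has its reverse in S.

Yes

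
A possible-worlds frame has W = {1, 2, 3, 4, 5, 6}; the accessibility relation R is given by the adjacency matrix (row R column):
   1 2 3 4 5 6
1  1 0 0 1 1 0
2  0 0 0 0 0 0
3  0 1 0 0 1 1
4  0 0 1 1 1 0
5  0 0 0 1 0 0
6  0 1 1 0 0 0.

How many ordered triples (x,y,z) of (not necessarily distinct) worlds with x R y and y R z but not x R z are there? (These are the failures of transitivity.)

Enumerating: (1,4,3), (3,5,4), (3,6,3), (4,3,2), (4,3,6), (5,4,3), (5,4,5), (6,3,5), (6,3,6).

9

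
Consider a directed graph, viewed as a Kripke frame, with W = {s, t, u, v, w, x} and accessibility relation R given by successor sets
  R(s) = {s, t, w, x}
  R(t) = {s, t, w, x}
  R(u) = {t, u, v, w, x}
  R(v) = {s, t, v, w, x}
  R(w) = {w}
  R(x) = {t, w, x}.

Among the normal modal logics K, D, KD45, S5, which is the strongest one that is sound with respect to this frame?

Serial (axiom D): yes — every world has a successor (e.g. s R s).
Transitive (axiom 4): no — u R t and t R s, but not u R s.
Euclidean (axiom 5): no — s R w and s R t, but not w R t.
Reflexive (axiom T): yes — every world is R-related to itself.
So F validates K, D; KD45 would additionally require R to be Euclidean and transitive. The strongest is D.

D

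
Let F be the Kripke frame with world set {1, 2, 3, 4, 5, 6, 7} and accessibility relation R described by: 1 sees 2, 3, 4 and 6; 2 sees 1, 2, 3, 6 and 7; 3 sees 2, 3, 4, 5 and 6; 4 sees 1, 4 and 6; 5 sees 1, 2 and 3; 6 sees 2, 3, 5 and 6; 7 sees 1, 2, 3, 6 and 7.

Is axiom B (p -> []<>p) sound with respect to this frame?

Axiom B corresponds to the accessibility relation being symmetric.
Symmetric: no — 1 R 3 but not 3 R 1.

No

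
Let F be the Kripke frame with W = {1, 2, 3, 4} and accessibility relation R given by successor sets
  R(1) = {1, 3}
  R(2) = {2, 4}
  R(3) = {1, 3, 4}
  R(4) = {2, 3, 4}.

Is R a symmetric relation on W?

Yes

Symmetric: yes — every pair in R has its reverse in R.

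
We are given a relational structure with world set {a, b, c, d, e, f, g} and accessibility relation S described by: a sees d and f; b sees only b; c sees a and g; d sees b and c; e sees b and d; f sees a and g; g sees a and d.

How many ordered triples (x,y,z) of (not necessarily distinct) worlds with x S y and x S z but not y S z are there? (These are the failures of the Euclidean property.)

18

Enumerating: (a,d,d), (a,d,f), (a,f,d), (a,f,f), (c,a,a), (c,a,g), (c,g,g), (d,b,c), (d,c,b), (d,c,c), (e,b,d), (e,d,d), (f,a,a), (f,a,g), (f,g,g), (g,a,a), (g,d,a), (g,d,d).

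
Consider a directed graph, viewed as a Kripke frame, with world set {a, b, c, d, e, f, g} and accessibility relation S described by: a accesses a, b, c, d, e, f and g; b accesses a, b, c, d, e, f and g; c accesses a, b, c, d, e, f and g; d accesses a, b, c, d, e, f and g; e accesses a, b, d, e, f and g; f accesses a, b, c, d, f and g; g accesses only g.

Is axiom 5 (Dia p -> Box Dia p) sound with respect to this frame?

By correspondence theory, 5 is valid on a frame iff S is Euclidean.
Euclidean: no — a S e and a S c, but not e S c.

No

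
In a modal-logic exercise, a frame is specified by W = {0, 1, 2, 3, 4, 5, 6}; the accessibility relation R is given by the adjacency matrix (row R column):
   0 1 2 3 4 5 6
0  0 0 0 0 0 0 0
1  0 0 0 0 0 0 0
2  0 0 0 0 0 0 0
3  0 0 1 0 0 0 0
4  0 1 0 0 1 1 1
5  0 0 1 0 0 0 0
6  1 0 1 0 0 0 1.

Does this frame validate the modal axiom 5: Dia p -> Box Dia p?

The schema 5 characterises exactly the Euclidean frames.
Euclidean: no — 4 R 1 and 4 R 5, but not 1 R 5.

No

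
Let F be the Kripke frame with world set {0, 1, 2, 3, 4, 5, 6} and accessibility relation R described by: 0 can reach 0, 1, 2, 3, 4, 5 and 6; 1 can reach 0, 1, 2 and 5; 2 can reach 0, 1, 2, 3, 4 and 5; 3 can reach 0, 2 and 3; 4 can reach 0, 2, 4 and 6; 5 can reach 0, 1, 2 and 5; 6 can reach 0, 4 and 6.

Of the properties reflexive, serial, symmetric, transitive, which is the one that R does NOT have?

Reflexive: yes — every world is R-related to itself.
Serial: yes — every world has a successor (e.g. 0 R 0).
Symmetric: yes — every pair in R has its reverse in R.
Transitive: no — 1 R 0 and 0 R 3, but not 1 R 3.
Only transitive fails.

transitive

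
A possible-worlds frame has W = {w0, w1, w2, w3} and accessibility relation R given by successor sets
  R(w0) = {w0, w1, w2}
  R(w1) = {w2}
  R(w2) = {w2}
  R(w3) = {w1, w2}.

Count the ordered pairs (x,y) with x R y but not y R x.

Enumerating: (w0,w1), (w0,w2), (w1,w2), (w3,w1), (w3,w2).

5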